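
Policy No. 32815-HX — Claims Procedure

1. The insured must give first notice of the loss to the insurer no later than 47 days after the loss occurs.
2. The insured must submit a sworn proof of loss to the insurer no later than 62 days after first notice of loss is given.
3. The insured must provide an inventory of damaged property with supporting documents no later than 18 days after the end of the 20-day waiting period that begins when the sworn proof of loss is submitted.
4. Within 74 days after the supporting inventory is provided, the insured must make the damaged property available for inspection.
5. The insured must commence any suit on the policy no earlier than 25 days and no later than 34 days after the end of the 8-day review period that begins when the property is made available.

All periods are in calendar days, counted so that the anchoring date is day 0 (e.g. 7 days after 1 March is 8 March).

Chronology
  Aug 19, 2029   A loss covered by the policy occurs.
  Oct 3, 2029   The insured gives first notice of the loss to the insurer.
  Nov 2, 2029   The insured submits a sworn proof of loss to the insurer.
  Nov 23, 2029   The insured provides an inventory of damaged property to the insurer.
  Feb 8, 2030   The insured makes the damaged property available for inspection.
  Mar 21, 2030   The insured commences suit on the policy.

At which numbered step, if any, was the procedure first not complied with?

Step 1: 47 days after Aug 19, 2029 (when the loss occurs) is Oct 5, 2029; done Oct 3, 2029 — timely.
Step 2: 62 days after Oct 3, 2029 (when first notice of loss is given) is Dec 4, 2029; completed Nov 2, 2029, before the deadline.
Step 3: 18 days after Nov 22, 2029 (end of the 20-day waiting period, which began when the sworn proof of loss is submitted on Nov 2, 2029) is Dec 10, 2029; completed Nov 23, 2029, before the deadline.
Step 4: 74 days after Nov 23, 2029 (when the supporting inventory is provided) is Feb 5, 2030; not done until Feb 8, 2030, 3 days after the deadline.

Step 4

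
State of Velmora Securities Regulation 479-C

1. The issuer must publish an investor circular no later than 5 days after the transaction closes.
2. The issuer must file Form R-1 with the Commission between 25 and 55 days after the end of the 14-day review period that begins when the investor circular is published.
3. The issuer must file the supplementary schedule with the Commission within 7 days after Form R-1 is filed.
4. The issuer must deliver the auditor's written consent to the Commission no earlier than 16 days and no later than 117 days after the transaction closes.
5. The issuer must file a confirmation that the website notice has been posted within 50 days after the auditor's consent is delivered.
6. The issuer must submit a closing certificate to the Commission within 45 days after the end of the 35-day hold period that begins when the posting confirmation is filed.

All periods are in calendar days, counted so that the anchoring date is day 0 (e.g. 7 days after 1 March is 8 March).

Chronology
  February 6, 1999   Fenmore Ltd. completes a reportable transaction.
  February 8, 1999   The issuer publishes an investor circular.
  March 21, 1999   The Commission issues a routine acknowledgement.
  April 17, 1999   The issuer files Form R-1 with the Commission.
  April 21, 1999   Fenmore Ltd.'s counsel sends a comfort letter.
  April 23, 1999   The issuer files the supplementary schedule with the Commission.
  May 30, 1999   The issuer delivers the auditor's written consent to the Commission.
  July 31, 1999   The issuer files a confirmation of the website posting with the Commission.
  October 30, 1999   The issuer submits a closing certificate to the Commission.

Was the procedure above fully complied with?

(1) due by February 6, 1999 + 5 days = February 11, 1999; done February 8, 1999 — timely.
(2) the permitted window runs from February 22, 1999 + 25 = March 19, 1999 to February 22, 1999 + 55 = April 18, 1999; done April 17, 1999, which is between those dates.
(3) due by April 17, 1999 + 7 days = April 24, 1999; done April 23, 1999 — timely.
(4) the permitted window runs from February 6, 1999 + 16 = February 22, 1999 to February 6, 1999 + 117 = June 3, 1999; May 30, 1999 falls inside that range.
(5) due by May 30, 1999 + 50 days = July 19, 1999; not done until July 31, 1999, 12 days after the deadline.

No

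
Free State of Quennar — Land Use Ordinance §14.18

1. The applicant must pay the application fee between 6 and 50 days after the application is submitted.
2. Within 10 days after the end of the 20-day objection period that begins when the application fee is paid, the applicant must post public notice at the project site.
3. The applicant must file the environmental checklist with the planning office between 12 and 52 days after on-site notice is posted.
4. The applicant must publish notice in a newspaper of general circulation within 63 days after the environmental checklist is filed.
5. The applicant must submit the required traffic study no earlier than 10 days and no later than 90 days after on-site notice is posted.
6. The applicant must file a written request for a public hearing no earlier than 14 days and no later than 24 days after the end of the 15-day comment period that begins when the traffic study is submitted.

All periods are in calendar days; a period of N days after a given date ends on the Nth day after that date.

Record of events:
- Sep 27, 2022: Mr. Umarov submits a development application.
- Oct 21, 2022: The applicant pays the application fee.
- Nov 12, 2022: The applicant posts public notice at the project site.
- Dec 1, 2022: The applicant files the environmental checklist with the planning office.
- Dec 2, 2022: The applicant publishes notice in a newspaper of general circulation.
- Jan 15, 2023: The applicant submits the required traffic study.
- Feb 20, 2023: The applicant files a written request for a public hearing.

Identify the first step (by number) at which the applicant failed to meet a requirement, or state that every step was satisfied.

Step 1: the window is 6–50 days after Sep 27, 2022 (when the application is submitted), so Oct 3, 2022 through Nov 16, 2022; done Oct 21, 2022, which is between those dates.
Step 2: 10 days after Nov 10, 2022 (end of the 20-day objection period, which began when the application fee is paid on Oct 21, 2022) is Nov 20, 2022; completed Nov 12, 2022, before the deadline.
Step 3: the window is 12–52 days after Nov 12, 2022 (when on-site notice is posted), so Nov 24, 2022 through Jan 3, 2023; Dec 1, 2022 falls inside that range.
Step 4: 63 days after Dec 1, 2022 (when the environmental checklist is filed) is Feb 2, 2023; done Dec 2, 2022 — timely.
Step 5: the window is 10–90 days after Nov 12, 2022 (when on-site notice is posted), so Nov 22, 2022 through Feb 10, 2023; done Jan 15, 2023, which is between those dates.
Step 6: the window is 14–24 days after Jan 30, 2023 (end of the 15-day comment period, which began when the traffic study is submitted on Jan 15, 2023), so Feb 13, 2023 through Feb 23, 2023; done Feb 20, 2023, which is between those dates.

None — every step was satisfied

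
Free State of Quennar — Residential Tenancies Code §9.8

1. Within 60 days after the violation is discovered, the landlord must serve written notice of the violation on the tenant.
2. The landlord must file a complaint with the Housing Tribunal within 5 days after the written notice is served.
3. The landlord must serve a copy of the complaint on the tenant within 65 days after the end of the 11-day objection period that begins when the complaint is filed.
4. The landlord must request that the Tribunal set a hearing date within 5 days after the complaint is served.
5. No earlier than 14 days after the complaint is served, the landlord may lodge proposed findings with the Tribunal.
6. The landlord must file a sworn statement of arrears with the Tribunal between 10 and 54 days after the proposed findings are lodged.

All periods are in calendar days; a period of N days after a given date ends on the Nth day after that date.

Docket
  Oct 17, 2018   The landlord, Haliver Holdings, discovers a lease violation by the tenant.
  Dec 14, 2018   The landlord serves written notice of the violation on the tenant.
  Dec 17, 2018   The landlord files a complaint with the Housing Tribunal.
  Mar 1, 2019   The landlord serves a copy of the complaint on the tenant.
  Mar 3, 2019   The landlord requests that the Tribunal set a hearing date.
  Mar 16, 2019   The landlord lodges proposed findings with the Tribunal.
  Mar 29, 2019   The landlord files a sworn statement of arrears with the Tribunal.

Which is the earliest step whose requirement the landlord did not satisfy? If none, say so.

None — every step was satisfied

Step 1: 60 days after Oct 17, 2018 (when the violation is discovered) is Dec 16, 2018; completed Dec 14, 2018, before the deadline.
Step 2: 5 days after Dec 14, 2018 (when the written notice is served) is Dec 19, 2018; done Dec 17, 2018 — timely.
Step 3: 65 days after Dec 28, 2018 (end of the 11-day objection period, which began when the complaint is filed on Dec 17, 2018) is Mar 3, 2019; completed Mar 1, 2019, before the deadline.
Step 4: 5 days after Mar 1, 2019 (when the complaint is served) is Mar 6, 2019; Mar 3, 2019 is within that limit.
Step 5: the earliest permitted date is 14 days after Mar 1, 2019 (when the complaint is served), i.e. Mar 15, 2019; done Mar 16, 2019, after the minimum wait.
Step 6: the window is 10–54 days after Mar 16, 2019 (when the proposed findings are lodged), so Mar 26, 2019 through May 9, 2019; Mar 29, 2019 falls inside that range.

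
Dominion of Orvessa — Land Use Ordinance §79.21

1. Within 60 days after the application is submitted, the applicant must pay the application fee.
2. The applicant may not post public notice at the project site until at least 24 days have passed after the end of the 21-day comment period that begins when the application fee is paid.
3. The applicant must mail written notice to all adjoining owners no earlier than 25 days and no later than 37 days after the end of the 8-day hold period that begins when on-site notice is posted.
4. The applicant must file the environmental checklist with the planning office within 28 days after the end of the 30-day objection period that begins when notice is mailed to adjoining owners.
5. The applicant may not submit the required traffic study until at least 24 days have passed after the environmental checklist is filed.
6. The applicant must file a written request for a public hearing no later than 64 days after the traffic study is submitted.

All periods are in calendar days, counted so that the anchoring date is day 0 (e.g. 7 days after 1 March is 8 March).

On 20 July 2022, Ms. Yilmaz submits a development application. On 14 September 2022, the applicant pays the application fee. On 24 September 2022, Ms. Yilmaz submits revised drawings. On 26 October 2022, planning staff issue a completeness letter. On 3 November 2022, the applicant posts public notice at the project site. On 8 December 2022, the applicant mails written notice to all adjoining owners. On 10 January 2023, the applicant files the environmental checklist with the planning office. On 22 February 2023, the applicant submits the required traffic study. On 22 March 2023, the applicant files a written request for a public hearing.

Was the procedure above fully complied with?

(1) due by 20 July 2022 + 60 days = 18 September 2022; done 14 September 2022 — timely.
(2) permitted from 5 October 2022 + 24 days = 29 October 2022 onward; 3 November 2022 is on or after that date.
(3) the permitted window runs from 11 November 2022 + 25 = 6 December 2022 to 11 November 2022 + 37 = 18 December 2022; done 8 December 2022 — within the window.
(4) due by 7 January 2023 + 28 days = 4 February 2023; 10 January 2023 is within that limit.
(5) permitted from 10 January 2023 + 24 days = 3 February 2023 onward; done 22 February 2023 — permitted.
(6) due by 22 February 2023 + 64 days = 27 April 2023; done 22 March 2023 — timely.

Yes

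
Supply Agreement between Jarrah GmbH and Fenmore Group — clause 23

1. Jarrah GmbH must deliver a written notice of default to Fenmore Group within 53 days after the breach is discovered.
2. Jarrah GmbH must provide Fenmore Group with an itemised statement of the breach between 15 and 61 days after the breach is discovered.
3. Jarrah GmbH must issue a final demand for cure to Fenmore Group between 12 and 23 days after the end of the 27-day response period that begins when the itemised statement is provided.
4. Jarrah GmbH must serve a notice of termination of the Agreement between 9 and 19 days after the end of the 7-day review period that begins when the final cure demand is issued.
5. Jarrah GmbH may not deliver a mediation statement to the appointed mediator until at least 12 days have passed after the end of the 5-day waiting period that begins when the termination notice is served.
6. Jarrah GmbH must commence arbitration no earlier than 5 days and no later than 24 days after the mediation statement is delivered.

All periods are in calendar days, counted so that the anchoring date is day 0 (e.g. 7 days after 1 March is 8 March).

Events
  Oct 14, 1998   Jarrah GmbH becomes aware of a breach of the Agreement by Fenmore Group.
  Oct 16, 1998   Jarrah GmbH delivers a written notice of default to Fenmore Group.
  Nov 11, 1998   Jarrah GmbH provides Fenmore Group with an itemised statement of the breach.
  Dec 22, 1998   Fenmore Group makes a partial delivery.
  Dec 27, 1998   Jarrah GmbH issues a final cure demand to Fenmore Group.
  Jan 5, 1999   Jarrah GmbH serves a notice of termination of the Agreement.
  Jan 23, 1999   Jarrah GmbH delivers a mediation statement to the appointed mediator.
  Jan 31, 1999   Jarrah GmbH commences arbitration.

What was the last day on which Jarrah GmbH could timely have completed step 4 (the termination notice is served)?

Jan 22, 1999

The final cure demand is issued on Dec 27, 1998; the 7-day review period therefore ends Jan 3, 1999, and step 4 runs from that date. The window is 9–19 days after Jan 3, 1999; it closes on Jan 22, 1999.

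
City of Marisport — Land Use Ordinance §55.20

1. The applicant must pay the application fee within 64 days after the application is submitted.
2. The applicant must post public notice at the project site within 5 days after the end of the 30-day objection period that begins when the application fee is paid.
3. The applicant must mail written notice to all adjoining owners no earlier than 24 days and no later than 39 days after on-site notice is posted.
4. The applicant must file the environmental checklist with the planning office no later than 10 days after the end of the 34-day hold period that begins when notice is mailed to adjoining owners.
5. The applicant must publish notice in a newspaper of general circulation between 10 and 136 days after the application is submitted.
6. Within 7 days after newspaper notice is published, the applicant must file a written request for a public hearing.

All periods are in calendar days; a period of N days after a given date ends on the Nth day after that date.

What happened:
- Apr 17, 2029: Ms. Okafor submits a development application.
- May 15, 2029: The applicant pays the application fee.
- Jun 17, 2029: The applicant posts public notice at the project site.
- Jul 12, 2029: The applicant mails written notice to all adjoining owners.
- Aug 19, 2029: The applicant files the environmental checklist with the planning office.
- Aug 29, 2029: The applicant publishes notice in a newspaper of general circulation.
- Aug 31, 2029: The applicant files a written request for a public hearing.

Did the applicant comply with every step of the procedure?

Yes

Step 1 — counting 64 days from Apr 17, 2029 (when the application is submitted) gives a deadline of Jun 20, 2029; completed May 15, 2029, before the deadline.
Step 2 — counting 5 days from Jun 14, 2029 (end of the 30-day objection period, which began when the application fee is paid on May 15, 2029) gives a deadline of Jun 19, 2029; completed Jun 17, 2029, before the deadline.
Step 3 — 24 and 39 days from Jun 17, 2029 (when on-site notice is posted) are Jul 11, 2029 and Jul 26, 2029 respectively; done Jul 12, 2029, which is between those dates.
Step 4 — counting 10 days from Aug 15, 2029 (end of the 34-day hold period, which began when notice is mailed to adjoining owners on Jul 12, 2029) gives a deadline of Aug 25, 2029; Aug 19, 2029 is within that limit.
Step 5 — 10 and 136 days from Apr 17, 2029 (when the application is submitted) are Apr 27, 2029 and Aug 31, 2029 respectively; done Aug 29, 2029, which is between those dates.
Step 6 — counting 7 days from Aug 29, 2029 (when newspaper notice is published) gives a deadline of Sep 5, 2029; completed Aug 31, 2029, before the deadline.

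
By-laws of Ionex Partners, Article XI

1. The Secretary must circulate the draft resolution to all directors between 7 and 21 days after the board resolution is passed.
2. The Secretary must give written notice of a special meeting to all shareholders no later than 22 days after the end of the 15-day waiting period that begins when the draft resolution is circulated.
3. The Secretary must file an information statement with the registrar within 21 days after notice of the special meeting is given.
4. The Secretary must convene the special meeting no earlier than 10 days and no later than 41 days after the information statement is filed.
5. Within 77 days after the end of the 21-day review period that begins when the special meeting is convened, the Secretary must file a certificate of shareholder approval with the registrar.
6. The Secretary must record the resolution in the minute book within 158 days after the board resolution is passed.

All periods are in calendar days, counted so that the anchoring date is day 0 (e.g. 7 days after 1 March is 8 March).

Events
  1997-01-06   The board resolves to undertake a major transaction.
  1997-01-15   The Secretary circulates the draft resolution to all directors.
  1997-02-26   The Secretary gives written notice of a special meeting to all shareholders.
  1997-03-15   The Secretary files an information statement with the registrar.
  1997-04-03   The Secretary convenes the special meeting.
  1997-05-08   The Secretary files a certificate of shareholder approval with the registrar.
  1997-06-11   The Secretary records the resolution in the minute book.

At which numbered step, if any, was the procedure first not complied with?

(1) the permitted window runs from 1997-01-06 + 7 = 1997-01-13 to 1997-01-06 + 21 = 1997-01-27; done 1997-01-15, which is between those dates.
(2) due by 1997-01-30 + 22 days = 1997-02-21; done 1997-02-26 — 5 days late.
That is the first point of non-compliance.

Step 2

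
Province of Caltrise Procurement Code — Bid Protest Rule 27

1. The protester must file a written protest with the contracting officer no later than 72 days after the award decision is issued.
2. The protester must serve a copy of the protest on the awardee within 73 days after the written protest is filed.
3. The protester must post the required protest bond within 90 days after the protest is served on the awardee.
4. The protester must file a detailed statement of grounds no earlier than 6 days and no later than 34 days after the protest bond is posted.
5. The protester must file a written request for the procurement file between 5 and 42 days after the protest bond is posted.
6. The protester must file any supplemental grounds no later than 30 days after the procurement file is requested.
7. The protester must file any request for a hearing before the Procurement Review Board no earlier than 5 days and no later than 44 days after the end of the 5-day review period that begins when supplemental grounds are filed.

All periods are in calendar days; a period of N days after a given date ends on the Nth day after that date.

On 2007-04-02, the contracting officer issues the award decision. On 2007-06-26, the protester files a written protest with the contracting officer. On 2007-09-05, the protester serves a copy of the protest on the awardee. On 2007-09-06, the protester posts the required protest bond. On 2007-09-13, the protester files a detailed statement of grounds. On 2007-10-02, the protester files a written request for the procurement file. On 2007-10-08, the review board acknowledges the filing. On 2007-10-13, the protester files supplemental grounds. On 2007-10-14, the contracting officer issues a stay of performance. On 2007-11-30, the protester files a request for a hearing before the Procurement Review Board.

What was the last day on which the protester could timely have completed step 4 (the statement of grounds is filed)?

Step 4 runs from 2007-09-06, when the protest bond is posted. The window is 6–34 days after 2007-09-06; it closes on 2007-10-10.

2007-10-10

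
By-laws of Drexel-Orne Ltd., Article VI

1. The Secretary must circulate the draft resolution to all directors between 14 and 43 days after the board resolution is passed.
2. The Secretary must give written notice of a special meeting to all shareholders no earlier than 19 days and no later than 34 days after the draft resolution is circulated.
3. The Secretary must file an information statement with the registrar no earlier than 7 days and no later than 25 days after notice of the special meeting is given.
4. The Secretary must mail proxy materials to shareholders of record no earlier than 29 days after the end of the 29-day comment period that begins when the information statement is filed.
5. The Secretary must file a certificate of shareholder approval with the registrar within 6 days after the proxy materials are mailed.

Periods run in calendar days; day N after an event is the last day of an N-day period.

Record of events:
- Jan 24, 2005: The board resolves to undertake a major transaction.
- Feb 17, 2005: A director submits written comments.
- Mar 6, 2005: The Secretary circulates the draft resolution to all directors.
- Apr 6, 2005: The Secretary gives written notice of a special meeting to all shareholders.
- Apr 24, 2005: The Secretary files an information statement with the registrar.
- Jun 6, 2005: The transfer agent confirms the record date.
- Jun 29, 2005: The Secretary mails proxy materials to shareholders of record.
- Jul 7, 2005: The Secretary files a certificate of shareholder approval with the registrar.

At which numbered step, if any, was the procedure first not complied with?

Step 5

(1) the permitted window runs from Jan 24, 2005 + 14 = Feb 7, 2005 to Jan 24, 2005 + 43 = Mar 8, 2005; done Mar 6, 2005, which is between those dates.
(2) the permitted window runs from Mar 6, 2005 + 19 = Mar 25, 2005 to Mar 6, 2005 + 34 = Apr 9, 2005; done Apr 6, 2005 — within the window.
(3) the permitted window runs from Apr 6, 2005 + 7 = Apr 13, 2005 to Apr 6, 2005 + 25 = May 1, 2005; done Apr 24, 2005 — within the window.
(4) permitted from May 23, 2005 + 29 days = Jun 21, 2005 onward; Jun 29, 2005 is on or after that date.
(5) due by Jun 29, 2005 + 6 days = Jul 5, 2005; not done until Jul 7, 2005, 2 days after the deadline.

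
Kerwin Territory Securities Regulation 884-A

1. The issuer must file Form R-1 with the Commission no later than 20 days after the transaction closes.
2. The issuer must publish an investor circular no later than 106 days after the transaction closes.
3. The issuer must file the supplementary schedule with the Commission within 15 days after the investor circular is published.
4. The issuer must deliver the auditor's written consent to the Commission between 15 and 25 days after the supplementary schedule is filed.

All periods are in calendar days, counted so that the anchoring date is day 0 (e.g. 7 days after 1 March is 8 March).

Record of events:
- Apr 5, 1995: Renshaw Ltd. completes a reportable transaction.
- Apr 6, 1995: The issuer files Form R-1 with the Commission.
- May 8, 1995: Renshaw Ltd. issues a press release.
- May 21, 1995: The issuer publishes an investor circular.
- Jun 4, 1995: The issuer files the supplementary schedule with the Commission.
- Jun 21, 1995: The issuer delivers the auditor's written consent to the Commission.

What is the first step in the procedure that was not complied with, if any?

None — every step was satisfied

(1) due by Apr 5, 1995 + 20 days = Apr 25, 1995; Apr 6, 1995 is within that limit.
(2) due by Apr 5, 1995 + 106 days = Jul 20, 1995; done May 21, 1995 — timely.
(3) due by May 21, 1995 + 15 days = Jun 5, 1995; completed Jun 4, 1995, before the deadline.
(4) the permitted window runs from Jun 4, 1995 + 15 = Jun 19, 1995 to Jun 4, 1995 + 25 = Jun 29, 1995; done Jun 21, 1995, which is between those dates.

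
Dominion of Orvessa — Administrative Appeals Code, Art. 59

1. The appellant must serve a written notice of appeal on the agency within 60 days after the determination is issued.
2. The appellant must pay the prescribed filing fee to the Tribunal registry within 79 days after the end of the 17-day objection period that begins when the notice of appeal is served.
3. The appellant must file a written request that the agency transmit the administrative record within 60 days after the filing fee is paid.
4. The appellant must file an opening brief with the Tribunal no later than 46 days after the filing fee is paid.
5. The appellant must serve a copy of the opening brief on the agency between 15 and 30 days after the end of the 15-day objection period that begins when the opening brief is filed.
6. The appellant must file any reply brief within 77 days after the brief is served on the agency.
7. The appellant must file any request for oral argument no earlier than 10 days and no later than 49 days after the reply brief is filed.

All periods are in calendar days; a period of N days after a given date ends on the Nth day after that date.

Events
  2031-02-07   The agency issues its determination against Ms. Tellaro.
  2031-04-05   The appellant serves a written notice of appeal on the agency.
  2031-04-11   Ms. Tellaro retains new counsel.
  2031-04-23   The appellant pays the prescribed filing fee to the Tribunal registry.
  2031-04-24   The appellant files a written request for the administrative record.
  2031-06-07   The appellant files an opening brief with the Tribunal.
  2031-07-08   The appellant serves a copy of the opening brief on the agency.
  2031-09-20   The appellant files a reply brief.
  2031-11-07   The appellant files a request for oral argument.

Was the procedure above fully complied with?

Yes

Step 1 — counting 60 days from 2031-02-07 (when the determination is issued) gives a deadline of 2031-04-08; done 2031-04-05 — timely.
Step 2 — counting 79 days from 2031-04-22 (end of the 17-day objection period, which began when the notice of appeal is served on 2031-04-05) gives a deadline of 2031-07-10; done 2031-04-23 — timely.
Step 3 — counting 60 days from 2031-04-23 (when the filing fee is paid) gives a deadline of 2031-06-22; done 2031-04-24 — timely.
Step 4 — counting 46 days from 2031-04-23 (when the filing fee is paid) gives a deadline of 2031-06-08; completed 2031-06-07, before the deadline.
Step 5 — 15 and 30 days from 2031-06-22 (end of the 15-day objection period, which began when the opening brief is filed on 2031-06-07) are 2031-07-07 and 2031-07-22 respectively; done 2031-07-08, which is between those dates.
Step 6 — counting 77 days from 2031-07-08 (when the brief is served on the agency) gives a deadline of 2031-09-23; completed 2031-09-20, before the deadline.
Step 7 — 10 and 49 days from 2031-09-20 (when the reply brief is filed) are 2031-09-30 and 2031-11-08 respectively; done 2031-11-07 — within the window.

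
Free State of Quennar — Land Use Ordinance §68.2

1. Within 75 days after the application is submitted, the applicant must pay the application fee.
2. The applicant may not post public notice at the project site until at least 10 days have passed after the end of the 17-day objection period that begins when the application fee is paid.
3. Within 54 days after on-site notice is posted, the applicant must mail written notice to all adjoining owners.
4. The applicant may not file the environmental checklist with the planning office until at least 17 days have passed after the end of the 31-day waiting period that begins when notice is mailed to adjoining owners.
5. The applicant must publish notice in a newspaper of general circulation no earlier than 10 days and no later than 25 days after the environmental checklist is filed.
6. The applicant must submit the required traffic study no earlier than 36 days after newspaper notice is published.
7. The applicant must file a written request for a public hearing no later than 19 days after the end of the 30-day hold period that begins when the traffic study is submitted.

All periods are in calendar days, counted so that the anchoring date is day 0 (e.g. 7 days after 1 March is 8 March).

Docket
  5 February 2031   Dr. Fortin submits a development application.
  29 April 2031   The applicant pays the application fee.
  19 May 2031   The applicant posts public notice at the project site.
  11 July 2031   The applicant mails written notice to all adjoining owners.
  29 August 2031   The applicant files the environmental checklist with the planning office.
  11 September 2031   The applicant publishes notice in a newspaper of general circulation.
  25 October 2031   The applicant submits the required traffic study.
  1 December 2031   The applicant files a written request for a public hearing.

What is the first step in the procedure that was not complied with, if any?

Step 1 — counting 75 days from 5 February 2031 (when the application is submitted) gives a deadline of 21 April 2031; done 29 April 2031 — 8 days late.
That is the first point of non-compliance.

Step 1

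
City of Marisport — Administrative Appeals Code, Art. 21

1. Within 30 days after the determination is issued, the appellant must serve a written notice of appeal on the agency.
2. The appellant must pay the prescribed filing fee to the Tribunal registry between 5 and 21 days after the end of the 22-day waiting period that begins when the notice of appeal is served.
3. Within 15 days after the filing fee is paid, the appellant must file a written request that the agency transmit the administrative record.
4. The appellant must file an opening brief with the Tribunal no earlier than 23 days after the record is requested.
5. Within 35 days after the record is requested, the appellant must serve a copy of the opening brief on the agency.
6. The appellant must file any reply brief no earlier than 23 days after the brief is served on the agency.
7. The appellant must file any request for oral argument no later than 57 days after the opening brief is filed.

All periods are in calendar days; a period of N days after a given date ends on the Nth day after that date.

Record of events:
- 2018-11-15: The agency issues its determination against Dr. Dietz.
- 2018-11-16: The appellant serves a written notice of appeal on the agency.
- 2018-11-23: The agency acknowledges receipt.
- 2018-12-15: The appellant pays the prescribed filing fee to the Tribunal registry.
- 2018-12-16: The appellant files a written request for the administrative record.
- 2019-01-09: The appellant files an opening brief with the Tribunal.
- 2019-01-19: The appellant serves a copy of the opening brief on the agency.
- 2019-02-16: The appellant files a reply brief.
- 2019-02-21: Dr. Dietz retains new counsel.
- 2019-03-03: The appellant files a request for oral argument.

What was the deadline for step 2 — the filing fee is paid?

The notice of appeal is served on 2018-11-16; the 22-day waiting period therefore ends 2018-12-08, and step 2 runs from that date. The window is 5–21 days after 2018-12-08; it closes on 2018-12-29.

2018-12-29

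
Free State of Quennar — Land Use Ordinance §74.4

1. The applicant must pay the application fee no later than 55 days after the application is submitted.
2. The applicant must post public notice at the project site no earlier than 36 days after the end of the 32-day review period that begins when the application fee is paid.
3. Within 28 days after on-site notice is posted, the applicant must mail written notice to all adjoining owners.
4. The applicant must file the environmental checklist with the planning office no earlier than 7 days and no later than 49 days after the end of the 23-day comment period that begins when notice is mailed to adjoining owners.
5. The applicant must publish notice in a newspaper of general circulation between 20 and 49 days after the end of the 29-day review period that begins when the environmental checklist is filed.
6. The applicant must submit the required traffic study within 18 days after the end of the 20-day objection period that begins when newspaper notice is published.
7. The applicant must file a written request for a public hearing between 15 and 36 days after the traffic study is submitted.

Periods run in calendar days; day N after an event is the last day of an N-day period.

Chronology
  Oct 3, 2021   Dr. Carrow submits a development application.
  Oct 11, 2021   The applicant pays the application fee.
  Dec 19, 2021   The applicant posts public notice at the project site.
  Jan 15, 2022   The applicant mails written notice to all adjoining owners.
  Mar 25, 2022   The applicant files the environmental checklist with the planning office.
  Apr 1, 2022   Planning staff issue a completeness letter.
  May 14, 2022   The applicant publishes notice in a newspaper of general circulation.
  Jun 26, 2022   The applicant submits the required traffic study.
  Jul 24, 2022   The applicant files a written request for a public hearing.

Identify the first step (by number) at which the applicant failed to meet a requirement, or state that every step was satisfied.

Step 1 — counting 55 days from Oct 3, 2021 (when the application is submitted) gives a deadline of Nov 27, 2021; Oct 11, 2021 is within that limit.
Step 2 — must wait 36 days from Nov 12, 2021 (end of the 32-day review period, which began when the application fee is paid on Oct 11, 2021), so not before Dec 18, 2021; Dec 19, 2021 is on or after that date.
Step 3 — counting 28 days from Dec 19, 2021 (when on-site notice is posted) gives a deadline of Jan 16, 2022; completed Jan 15, 2022, before the deadline.
Step 4 — 7 and 49 days from Feb 7, 2022 (end of the 23-day comment period, which began when notice is mailed to adjoining owners on Jan 15, 2022) are Feb 14, 2022 and Mar 28, 2022 respectively; done Mar 25, 2022, which is between those dates.
Step 5 — 20 and 49 days from Apr 23, 2022 (end of the 29-day review period, which began when the environmental checklist is filed on Mar 25, 2022) are May 13, 2022 and Jun 11, 2022 respectively; May 14, 2022 falls inside that range.
Step 6 — counting 18 days from Jun 3, 2022 (end of the 20-day objection period, which began when newspaper notice is published on May 14, 2022) gives a deadline of Jun 21, 2022; done Jun 26, 2022 — 5 days late.

Step 6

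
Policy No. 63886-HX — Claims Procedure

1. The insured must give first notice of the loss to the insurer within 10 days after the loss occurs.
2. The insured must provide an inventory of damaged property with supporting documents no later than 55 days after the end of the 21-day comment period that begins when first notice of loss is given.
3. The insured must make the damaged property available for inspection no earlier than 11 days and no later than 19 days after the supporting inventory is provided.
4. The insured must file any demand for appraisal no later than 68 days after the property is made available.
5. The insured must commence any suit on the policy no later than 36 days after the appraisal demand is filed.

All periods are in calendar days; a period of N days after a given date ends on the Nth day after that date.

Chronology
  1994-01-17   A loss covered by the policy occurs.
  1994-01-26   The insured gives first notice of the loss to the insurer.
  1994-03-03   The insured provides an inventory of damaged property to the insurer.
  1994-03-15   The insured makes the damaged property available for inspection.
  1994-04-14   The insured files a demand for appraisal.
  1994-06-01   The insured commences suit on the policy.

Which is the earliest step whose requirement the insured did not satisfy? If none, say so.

(1) due by 1994-01-17 + 10 days = 1994-01-27; done 1994-01-26 — timely.
(2) due by 1994-02-16 + 55 days = 1994-04-12; 1994-03-03 is within that limit.
(3) the permitted window runs from 1994-03-03 + 11 = 1994-03-14 to 1994-03-03 + 19 = 1994-03-22; done 1994-03-15 — within the window.
(4) due by 1994-03-15 + 68 days = 1994-05-22; done 1994-04-14 — timely.
(5) due by 1994-04-14 + 36 days = 1994-05-20; 1994-06-01 misses that deadline by 12 days.

Step 5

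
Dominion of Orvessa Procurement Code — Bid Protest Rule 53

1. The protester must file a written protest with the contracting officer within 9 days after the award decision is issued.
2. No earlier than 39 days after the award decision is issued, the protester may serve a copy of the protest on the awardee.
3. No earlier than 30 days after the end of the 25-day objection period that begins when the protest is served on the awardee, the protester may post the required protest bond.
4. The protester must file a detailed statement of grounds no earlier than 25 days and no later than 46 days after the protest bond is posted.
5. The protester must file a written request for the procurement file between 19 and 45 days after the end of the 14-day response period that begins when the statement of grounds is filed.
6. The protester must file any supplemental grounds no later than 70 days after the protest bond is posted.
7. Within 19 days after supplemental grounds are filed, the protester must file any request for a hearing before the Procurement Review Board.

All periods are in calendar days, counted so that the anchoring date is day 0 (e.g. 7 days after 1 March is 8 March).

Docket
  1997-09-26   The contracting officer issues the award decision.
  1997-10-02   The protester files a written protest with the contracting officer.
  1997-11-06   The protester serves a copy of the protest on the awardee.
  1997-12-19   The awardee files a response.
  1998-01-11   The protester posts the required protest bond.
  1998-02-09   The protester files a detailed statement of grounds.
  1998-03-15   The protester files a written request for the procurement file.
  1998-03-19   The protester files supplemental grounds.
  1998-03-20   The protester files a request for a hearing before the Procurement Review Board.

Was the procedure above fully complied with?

(1) due by 1997-09-26 + 9 days = 1997-10-05; done 1997-10-02 — timely.
(2) permitted from 1997-09-26 + 39 days = 1997-11-04 onward; done 1997-11-06, after the minimum wait.
(3) permitted from 1997-12-01 + 30 days = 1997-12-31 onward; done 1998-01-11 — permitted.
(4) the permitted window runs from 1998-01-11 + 25 = 1998-02-05 to 1998-01-11 + 46 = 1998-02-26; done 1998-02-09, which is between those dates.
(5) the permitted window runs from 1998-02-23 + 19 = 1998-03-14 to 1998-02-23 + 45 = 1998-04-09; done 1998-03-15, which is between those dates.
(6) due by 1998-01-11 + 70 days = 1998-03-22; done 1998-03-19 — timely.
(7) due by 1998-03-19 + 19 days = 1998-04-07; completed 1998-03-20, before the deadline.

Yes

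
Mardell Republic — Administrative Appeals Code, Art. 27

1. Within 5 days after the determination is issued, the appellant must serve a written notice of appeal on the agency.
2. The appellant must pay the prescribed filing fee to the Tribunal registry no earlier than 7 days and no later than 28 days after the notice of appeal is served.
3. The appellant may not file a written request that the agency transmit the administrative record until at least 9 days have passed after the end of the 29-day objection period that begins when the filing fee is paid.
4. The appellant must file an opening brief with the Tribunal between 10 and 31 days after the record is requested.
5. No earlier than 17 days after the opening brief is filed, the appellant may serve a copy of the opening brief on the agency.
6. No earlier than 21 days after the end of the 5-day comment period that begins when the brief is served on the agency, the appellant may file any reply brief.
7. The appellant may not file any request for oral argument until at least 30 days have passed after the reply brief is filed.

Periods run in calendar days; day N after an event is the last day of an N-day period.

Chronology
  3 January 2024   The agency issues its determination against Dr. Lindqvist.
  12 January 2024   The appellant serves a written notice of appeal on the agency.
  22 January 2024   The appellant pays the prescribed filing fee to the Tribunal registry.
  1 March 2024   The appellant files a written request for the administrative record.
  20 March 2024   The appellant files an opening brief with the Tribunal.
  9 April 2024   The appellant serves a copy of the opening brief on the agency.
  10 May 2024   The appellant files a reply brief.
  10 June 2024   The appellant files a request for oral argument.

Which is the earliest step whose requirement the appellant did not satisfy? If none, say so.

Step 1 — counting 5 days from 3 January 2024 (when the determination is issued) gives a deadline of 8 January 2024; not done until 12 January 2024, 4 days after the deadline.
That is the first point of non-compliance.

Step 1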